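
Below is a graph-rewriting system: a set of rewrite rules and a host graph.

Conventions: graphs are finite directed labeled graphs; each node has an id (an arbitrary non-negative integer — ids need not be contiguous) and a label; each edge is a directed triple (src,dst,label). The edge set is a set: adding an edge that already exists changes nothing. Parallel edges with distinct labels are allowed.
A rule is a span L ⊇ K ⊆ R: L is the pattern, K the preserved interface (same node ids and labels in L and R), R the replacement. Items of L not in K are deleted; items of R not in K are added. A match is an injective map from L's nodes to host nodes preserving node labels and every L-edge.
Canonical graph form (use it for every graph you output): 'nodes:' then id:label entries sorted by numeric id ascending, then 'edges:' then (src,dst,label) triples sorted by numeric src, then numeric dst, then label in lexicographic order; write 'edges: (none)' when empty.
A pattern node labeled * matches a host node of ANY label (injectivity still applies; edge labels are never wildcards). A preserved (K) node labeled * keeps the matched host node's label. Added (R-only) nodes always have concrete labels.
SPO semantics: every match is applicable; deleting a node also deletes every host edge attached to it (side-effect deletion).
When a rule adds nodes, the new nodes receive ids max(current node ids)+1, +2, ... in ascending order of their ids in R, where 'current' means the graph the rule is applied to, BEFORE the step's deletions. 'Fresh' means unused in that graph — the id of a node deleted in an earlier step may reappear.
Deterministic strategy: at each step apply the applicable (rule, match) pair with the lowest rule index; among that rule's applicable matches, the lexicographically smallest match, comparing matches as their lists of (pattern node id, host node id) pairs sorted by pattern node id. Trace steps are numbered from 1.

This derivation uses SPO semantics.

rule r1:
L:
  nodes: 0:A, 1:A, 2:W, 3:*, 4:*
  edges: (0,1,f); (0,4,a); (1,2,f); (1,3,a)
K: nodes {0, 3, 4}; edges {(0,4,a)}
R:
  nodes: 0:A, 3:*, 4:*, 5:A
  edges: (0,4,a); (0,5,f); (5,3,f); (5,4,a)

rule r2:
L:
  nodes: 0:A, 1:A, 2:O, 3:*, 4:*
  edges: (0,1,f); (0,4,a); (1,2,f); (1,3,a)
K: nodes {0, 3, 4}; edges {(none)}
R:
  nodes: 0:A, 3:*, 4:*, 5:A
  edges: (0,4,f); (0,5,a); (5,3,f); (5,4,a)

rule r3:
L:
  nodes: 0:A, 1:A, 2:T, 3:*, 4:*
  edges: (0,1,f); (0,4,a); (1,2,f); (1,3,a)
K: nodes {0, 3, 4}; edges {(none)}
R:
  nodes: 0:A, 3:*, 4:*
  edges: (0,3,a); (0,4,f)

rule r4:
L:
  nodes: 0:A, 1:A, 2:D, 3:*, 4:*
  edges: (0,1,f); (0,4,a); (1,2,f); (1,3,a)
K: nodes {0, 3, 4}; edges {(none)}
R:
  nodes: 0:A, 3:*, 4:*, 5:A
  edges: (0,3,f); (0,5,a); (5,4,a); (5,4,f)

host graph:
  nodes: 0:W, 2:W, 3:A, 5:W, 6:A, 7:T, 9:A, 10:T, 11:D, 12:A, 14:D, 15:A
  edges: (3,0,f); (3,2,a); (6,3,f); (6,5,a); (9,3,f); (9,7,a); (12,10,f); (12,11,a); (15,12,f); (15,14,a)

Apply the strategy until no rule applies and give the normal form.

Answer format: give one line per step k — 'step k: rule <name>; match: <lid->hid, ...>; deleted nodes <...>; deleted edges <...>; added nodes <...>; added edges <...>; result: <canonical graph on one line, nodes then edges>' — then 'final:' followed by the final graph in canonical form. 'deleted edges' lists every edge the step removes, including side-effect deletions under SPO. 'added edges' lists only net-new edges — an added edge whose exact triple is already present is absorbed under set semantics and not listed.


step 1: rule r1; match: 0->6, 1->3, 2->0, 3->2, 4->5; deleted nodes 0, 3; deleted edges (3,0,f); (3,2,a); (6,3,f); (9,3,f); added nodes 16; added edges (6,16,f); (16,2,f); (16,5,a); result: nodes: 2:W, 5:W, 6:A, 7:T, 9:A, 10:T, 11:D, 12:A, 14:D, 15:A, 16:A edges: (6,5,a); (6,16,f); (9,7,a); (12,10,f); (12,11,a); (15,12,f); (15,14,a); (16,2,f); (16,5,a)
step 2: rule r3; match: 0->15, 1->12, 2->10, 3->11, 4->14; deleted nodes 10, 12; deleted edges (12,10,f); (12,11,a); (15,12,f); (15,14,a); added nodes (none); added edges (15,11,a); (15,14,f); result: nodes: 2:W, 5:W, 6:A, 7:T, 9:A, 11:D, 14:D, 15:A, 16:A edges: (6,5,a); (6,16,f); (9,7,a); (15,11,a); (15,14,f); (16,2,f); (16,5,a)
final:
nodes: 2:W, 5:W, 6:A, 7:T, 9:A, 11:D, 14:D, 15:A, 16:A
edges: (6,5,a); (6,16,f); (9,7,a); (15,11,a); (15,14,f); (16,2,f); (16,5,a)


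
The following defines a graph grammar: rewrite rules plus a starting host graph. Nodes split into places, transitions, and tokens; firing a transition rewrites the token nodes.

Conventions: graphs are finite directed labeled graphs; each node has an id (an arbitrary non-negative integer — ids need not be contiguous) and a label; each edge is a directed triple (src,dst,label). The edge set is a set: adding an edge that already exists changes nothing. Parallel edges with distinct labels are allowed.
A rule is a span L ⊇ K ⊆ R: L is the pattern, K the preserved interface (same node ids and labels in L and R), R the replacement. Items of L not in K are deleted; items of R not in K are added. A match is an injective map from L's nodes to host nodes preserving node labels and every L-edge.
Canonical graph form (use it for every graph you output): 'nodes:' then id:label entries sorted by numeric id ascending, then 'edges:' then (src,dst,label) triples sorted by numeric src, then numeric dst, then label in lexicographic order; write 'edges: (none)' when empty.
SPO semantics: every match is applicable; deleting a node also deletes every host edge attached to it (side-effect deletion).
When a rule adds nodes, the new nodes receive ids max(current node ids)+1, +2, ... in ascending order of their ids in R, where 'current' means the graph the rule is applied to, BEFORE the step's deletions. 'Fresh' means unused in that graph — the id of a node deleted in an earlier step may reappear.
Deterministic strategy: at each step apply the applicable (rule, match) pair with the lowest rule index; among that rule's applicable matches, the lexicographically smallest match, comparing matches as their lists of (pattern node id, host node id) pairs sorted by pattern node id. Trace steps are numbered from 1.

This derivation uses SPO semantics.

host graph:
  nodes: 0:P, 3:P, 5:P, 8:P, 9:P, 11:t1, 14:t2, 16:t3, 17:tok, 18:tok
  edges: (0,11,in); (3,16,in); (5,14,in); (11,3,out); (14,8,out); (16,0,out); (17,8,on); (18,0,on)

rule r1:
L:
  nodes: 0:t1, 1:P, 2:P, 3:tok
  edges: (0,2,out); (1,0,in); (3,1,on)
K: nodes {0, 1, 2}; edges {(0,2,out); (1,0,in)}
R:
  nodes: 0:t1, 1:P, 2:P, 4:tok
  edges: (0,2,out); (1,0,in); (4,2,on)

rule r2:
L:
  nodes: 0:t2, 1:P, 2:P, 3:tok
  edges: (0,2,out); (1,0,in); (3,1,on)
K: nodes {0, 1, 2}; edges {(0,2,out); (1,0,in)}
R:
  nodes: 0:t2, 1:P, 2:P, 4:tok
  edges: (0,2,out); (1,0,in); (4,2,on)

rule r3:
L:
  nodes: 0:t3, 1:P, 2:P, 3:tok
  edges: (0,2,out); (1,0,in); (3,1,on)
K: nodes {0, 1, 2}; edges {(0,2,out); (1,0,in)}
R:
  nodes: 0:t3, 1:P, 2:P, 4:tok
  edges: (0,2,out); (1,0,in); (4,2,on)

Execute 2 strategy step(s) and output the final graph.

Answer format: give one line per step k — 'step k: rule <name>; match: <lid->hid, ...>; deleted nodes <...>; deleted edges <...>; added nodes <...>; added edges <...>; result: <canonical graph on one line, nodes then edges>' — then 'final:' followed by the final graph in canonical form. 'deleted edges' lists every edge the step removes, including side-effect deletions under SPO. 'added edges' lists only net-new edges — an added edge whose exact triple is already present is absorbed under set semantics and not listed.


step 1: rule r1; match: 0->11, 1->0, 2->3, 3->18; deleted nodes 18; deleted edges (18,0,on); added nodes 19; added edges (19,3,on); result: nodes: 0:P, 3:P, 5:P, 8:P, 9:P, 11:t1, 14:t2, 16:t3, 17:tok, 19:tok edges: (0,11,in); (3,16,in); (5,14,in); (11,3,out); (14,8,out); (16,0,out); (17,8,on); (19,3,on)
step 2: rule r3; match: 0->16, 1->3, 2->0, 3->19; deleted nodes 19; deleted edges (19,3,on); added nodes 20; added edges (20,0,on); result: nodes: 0:P, 3:P, 5:P, 8:P, 9:P, 11:t1, 14:t2, 16:t3, 17:tok, 20:tok edges: (0,11,in); (3,16,in); (5,14,in); (11,3,out); (14,8,out); (16,0,out); (17,8,on); (20,0,on)
final:
nodes: 0:P, 3:P, 5:P, 8:P, 9:P, 11:t1, 14:t2, 16:t3, 17:tok, 20:tok
edges: (0,11,in); (3,16,in); (5,14,in); (11,3,out); (14,8,out); (16,0,out); (17,8,on); (20,0,on)


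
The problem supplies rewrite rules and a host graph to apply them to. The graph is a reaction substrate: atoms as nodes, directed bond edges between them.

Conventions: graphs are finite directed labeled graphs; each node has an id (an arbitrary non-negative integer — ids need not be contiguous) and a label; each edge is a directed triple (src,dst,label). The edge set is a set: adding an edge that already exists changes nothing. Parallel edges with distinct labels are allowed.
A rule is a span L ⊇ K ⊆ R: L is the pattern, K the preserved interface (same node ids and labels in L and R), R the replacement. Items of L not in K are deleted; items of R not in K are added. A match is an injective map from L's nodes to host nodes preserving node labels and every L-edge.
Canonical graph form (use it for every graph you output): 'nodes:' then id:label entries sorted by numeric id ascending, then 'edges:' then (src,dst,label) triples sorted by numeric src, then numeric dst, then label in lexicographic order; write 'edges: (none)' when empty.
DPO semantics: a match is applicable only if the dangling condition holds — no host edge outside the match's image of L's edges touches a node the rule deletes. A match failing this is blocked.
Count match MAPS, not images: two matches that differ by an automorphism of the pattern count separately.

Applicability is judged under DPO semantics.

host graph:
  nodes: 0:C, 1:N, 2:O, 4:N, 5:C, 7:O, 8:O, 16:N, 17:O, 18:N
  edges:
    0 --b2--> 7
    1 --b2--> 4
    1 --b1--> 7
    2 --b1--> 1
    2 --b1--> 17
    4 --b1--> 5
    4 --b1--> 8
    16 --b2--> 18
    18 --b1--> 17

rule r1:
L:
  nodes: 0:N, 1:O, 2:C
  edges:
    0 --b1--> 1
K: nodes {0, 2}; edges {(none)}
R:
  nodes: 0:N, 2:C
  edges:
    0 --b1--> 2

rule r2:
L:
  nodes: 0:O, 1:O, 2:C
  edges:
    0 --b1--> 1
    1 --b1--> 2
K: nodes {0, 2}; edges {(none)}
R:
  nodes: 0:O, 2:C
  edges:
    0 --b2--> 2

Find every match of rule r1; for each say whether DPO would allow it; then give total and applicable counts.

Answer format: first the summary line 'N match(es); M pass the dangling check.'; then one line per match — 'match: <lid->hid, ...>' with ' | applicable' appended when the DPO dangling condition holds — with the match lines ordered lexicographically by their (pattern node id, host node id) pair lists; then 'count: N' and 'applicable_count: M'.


6 match(es); 2 pass the dangling check.
match: 0->1, 1->7, 2->0
match: 0->1, 1->7, 2->5
match: 0->4, 1->8, 2->0 | applicable
match: 0->4, 1->8, 2->5 | applicable
match: 0->18, 1->17, 2->0
match: 0->18, 1->17, 2->5
count: 6
applicable_count: 2


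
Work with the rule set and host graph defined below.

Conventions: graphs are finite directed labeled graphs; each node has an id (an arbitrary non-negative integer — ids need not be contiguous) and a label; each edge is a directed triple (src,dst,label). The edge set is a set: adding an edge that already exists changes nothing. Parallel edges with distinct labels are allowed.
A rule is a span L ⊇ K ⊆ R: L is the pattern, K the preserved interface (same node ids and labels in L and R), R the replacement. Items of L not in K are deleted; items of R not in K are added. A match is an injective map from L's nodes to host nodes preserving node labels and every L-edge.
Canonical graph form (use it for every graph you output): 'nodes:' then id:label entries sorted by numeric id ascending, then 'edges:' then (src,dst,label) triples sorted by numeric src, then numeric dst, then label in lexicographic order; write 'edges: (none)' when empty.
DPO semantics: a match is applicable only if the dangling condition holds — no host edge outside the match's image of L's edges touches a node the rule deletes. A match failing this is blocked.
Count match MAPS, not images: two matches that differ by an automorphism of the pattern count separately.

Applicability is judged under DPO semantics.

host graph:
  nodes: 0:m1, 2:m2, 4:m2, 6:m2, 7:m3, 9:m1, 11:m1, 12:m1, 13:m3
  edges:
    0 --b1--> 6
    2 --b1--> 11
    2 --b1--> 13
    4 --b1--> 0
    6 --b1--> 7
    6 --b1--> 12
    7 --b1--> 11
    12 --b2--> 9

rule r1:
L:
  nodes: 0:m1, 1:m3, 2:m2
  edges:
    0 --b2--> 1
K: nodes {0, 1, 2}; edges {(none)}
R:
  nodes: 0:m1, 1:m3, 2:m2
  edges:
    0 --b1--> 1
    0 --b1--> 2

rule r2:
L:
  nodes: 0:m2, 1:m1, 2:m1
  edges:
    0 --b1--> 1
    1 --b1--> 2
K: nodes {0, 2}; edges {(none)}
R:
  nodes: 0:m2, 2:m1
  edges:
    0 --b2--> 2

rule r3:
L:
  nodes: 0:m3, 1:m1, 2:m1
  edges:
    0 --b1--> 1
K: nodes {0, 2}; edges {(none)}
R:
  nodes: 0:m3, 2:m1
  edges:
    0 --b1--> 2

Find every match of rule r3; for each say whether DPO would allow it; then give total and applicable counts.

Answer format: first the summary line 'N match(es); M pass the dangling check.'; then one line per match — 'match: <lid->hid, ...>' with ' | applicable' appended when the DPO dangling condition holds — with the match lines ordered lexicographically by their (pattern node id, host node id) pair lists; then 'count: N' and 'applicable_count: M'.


3 match(es); 0 pass the dangling check.
match: 0->7, 1->11, 2->0
match: 0->7, 1->11, 2->9
match: 0->7, 1->11, 2->12
count: 3
applicable_count: 0


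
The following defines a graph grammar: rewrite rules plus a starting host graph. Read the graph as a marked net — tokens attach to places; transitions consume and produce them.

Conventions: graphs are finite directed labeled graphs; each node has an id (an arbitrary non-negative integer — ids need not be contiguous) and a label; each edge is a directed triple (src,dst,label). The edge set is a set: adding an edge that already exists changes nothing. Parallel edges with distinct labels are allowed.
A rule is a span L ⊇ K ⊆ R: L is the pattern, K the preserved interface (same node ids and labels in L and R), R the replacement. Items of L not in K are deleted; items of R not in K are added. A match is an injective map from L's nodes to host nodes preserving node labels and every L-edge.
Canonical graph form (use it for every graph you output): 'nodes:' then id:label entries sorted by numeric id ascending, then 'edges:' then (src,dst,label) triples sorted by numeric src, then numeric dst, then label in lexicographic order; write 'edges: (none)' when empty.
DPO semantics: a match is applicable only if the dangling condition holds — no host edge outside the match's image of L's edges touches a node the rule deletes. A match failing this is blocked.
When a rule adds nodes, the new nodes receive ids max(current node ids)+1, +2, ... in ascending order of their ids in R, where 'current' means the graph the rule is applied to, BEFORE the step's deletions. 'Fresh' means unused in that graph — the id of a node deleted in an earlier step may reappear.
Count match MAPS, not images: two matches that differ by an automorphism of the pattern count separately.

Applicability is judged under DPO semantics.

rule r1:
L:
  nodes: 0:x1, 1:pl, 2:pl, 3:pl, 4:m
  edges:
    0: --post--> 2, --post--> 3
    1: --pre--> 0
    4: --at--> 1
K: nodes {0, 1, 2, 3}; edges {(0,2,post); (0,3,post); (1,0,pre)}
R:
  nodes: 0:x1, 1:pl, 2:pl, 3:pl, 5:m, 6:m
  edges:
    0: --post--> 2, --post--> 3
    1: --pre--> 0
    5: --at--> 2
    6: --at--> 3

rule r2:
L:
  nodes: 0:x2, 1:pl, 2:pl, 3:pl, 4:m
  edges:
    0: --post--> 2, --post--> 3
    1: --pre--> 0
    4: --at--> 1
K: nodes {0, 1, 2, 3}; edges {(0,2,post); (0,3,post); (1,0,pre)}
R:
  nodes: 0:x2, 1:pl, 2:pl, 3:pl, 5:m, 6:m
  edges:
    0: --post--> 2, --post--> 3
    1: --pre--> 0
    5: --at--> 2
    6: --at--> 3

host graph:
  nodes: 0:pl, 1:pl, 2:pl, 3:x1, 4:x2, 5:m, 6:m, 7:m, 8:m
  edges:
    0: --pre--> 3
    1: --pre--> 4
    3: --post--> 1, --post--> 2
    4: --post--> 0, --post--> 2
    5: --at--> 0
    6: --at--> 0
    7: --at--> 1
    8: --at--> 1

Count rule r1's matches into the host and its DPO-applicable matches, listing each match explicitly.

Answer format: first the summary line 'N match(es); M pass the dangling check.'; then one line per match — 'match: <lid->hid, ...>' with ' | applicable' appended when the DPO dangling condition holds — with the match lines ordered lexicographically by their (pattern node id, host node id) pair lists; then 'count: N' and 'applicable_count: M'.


4 match(es); 4 pass the dangling check.
match: 0->3, 1->0, 2->1, 3->2, 4->5 | applicable
match: 0->3, 1->0, 2->1, 3->2, 4->6 | applicable
match: 0->3, 1->0, 2->2, 3->1, 4->5 | applicable
match: 0->3, 1->0, 2->2, 3->1, 4->6 | applicable
count: 4
applicable_count: 4


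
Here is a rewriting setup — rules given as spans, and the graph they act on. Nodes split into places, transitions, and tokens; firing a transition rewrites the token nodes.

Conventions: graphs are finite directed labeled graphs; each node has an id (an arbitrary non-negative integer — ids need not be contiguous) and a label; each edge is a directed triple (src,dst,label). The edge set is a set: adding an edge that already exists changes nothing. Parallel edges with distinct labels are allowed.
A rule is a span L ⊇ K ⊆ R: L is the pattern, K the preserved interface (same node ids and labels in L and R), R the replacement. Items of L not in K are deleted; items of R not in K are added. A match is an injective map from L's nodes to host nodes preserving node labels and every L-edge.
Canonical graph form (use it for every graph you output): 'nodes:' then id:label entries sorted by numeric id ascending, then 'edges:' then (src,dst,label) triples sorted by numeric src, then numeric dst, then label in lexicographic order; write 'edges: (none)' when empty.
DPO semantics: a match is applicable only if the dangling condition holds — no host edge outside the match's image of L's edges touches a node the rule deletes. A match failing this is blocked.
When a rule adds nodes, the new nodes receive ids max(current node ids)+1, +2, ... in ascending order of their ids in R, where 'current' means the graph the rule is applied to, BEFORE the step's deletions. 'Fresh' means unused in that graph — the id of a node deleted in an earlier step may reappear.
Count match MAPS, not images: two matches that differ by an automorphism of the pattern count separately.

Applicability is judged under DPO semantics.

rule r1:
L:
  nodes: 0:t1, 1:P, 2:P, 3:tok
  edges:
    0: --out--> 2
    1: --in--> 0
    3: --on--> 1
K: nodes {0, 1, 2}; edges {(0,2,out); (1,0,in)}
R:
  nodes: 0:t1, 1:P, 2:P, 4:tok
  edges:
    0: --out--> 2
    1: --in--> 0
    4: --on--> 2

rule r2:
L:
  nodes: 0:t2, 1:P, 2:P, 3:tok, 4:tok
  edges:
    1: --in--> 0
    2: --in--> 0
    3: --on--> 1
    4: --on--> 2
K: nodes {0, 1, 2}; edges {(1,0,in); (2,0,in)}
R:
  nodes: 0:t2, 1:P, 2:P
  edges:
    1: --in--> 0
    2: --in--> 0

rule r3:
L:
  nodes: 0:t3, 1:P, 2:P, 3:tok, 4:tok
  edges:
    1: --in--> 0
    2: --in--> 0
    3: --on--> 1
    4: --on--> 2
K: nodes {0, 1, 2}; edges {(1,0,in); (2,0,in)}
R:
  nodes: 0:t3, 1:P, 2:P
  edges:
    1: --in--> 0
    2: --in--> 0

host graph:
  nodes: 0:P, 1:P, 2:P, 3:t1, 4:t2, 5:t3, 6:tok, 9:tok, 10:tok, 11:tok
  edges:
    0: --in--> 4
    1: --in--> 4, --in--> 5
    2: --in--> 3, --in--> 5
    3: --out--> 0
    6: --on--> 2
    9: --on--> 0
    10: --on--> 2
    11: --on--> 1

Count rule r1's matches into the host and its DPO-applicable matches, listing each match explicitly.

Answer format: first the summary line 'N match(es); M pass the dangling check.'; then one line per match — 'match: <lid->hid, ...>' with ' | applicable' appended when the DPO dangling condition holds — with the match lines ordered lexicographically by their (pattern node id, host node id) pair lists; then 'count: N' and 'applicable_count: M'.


2 match(es); 2 pass the dangling check.
match: 0->3, 1->2, 2->0, 3->6 | applicable
match: 0->3, 1->2, 2->0, 3->10 | applicable
count: 2
applicable_count: 2


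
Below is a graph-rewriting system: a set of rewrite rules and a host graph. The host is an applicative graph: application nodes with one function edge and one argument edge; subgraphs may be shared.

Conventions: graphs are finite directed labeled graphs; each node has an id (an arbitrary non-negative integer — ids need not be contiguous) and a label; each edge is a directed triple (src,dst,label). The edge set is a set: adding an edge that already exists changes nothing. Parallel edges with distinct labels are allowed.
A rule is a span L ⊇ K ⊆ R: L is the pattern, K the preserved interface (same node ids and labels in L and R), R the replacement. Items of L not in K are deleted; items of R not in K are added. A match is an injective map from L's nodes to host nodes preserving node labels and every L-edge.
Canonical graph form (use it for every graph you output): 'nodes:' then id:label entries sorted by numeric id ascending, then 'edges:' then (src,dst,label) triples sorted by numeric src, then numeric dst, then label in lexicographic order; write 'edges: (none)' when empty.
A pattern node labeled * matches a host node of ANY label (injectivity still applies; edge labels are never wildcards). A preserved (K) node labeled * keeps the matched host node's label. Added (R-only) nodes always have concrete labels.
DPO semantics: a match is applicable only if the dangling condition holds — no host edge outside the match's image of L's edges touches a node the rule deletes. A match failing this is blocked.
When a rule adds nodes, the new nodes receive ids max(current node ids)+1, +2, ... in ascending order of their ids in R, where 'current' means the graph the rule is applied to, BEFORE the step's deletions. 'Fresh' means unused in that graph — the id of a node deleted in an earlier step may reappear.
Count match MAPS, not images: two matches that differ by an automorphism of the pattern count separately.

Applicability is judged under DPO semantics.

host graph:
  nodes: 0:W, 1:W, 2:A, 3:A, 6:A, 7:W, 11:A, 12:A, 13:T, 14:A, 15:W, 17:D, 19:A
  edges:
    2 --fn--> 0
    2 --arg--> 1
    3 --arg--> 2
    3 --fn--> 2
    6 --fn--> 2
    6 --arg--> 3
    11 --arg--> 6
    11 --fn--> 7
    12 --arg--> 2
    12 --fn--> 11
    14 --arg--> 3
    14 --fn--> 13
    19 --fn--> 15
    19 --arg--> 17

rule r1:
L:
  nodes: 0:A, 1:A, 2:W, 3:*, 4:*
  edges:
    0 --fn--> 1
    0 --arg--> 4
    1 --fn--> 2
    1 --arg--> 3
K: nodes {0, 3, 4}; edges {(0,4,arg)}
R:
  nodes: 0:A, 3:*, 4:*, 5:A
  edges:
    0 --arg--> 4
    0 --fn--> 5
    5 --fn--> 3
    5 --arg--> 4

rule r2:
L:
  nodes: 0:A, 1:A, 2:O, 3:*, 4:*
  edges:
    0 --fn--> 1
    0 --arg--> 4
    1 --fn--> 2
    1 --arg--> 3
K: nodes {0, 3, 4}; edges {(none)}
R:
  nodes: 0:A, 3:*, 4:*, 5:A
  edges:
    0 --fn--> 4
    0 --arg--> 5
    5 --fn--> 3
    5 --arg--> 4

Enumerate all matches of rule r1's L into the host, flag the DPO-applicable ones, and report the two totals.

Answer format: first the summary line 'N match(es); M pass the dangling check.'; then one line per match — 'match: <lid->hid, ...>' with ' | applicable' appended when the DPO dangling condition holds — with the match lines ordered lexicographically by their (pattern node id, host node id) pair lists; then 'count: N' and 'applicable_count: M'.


2 match(es); 1 pass the dangling check.
match: 0->6, 1->2, 2->0, 3->1, 4->3
match: 0->12, 1->11, 2->7, 3->6, 4->2 | applicable
count: 2
applicable_count: 1


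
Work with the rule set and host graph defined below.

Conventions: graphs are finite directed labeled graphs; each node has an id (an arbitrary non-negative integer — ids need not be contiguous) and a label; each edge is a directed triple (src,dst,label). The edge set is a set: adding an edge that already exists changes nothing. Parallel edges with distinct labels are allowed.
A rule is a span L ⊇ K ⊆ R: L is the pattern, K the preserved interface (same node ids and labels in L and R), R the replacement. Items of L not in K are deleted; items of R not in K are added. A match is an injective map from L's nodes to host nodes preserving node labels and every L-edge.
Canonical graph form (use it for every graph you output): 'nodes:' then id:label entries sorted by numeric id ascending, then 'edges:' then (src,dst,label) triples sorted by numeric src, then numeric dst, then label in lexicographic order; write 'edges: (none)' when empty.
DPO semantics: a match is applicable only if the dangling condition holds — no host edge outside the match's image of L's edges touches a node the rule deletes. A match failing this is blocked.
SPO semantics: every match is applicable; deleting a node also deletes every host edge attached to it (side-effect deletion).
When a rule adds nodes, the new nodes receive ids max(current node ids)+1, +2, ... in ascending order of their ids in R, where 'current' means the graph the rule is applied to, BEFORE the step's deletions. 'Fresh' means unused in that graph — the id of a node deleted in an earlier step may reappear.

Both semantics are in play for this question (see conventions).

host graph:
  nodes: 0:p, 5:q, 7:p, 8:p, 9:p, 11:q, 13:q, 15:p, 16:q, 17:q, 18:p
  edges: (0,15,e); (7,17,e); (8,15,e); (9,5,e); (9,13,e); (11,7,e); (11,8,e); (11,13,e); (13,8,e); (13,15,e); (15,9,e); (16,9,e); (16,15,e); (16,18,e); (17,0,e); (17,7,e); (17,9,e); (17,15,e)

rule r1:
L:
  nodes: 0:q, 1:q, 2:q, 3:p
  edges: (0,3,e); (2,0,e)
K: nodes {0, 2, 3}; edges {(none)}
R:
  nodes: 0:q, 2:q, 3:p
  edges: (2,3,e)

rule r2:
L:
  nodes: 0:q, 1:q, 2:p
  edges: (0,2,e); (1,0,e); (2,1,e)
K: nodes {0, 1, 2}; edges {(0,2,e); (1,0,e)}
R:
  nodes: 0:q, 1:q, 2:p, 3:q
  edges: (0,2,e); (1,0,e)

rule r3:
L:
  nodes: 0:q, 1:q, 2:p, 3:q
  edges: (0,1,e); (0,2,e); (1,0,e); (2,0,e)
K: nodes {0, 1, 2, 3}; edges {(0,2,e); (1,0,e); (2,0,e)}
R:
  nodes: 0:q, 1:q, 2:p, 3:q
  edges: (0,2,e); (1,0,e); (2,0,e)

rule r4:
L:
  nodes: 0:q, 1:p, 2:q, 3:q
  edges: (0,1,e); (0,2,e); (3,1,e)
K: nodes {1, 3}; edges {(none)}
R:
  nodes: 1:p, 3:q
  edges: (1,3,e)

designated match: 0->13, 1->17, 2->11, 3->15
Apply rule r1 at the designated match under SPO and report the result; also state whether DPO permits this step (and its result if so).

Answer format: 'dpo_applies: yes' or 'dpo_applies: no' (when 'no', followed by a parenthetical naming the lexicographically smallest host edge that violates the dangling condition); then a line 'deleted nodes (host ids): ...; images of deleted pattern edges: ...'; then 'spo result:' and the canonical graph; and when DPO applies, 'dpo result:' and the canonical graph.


dpo_applies: no
(the rule deletes node 17, which keeps host edge (7,17,e) outside the match image — the dangling condition fails, DPO blocks; SPO proceeds and side-deletes such edges)
deleted nodes (host ids): 17; images of deleted pattern edges: (11,13,e); (13,15,e)
spo result:
nodes: 0:p, 5:q, 7:p, 8:p, 9:p, 11:q, 13:q, 15:p, 16:q, 18:p
edges: (0,15,e); (8,15,e); (9,5,e); (9,13,e); (11,7,e); (11,8,e); (11,15,e); (13,8,e); (15,9,e); (16,9,e); (16,15,e); (16,18,e)


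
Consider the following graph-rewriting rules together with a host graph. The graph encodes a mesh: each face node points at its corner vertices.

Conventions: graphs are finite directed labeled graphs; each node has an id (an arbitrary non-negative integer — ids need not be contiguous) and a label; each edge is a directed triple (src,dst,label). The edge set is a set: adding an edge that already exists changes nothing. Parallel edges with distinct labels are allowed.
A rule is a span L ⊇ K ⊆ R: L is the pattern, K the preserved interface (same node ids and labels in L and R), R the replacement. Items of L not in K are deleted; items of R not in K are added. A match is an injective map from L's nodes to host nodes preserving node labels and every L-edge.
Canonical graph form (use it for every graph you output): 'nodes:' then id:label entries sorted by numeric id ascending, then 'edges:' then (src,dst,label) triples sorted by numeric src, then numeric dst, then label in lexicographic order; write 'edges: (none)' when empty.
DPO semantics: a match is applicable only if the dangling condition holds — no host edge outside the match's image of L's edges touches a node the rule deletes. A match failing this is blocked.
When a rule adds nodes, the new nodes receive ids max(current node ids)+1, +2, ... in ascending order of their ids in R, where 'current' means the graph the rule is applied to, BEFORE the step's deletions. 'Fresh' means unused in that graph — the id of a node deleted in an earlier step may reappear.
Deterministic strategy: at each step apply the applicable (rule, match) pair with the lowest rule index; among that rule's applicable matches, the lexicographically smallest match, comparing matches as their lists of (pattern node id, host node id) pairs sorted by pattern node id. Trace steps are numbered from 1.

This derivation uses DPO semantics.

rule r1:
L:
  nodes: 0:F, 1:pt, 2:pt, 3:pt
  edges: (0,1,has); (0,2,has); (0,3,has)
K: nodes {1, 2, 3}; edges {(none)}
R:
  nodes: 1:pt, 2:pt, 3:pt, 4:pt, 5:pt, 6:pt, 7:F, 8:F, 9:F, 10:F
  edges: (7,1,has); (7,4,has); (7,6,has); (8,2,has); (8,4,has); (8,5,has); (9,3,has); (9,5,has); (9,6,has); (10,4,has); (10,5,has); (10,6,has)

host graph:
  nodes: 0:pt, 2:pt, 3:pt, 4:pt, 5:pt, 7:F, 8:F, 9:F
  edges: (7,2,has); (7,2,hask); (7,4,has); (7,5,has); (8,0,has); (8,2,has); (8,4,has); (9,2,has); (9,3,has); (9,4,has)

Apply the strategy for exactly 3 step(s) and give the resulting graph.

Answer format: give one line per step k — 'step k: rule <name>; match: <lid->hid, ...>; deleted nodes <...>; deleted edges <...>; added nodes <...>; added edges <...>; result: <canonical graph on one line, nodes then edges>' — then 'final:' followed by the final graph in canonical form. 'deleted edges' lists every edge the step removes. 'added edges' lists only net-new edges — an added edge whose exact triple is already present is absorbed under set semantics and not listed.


step 1: rule r1; match: 0->8, 1->0, 2->2, 3->4; deleted nodes 8; deleted edges (8,0,has); (8,2,has); (8,4,has); added nodes 10, 11, 12, 13, 14, 15, 16; added edges (13,0,has); (13,10,has); (13,12,has); (14,2,has); (14,10,has); (14,11,has); (15,4,has); (15,11,has); (15,12,has); (16,10,has); (16,11,has); (16,12,has); result: nodes: 0:pt, 2:pt, 3:pt, 4:pt, 5:pt, 7:F, 9:F, 10:pt, 11:pt, 12:pt, 13:F, 14:F, 15:F, 16:F edges: (7,2,has); (7,2,hask); (7,4,has); (7,5,has); (9,2,has); (9,3,has); (9,4,has); (13,0,has); (13,10,has); (13,12,has); (14,2,has); (14,10,has); (14,11,has); (15,4,has); (15,11,has); (15,12,has); (16,10,has); (16,11,has); (16,12,has)
step 2: rule r1; match: 0->9, 1->2, 2->3, 3->4; deleted nodes 9; deleted edges (9,2,has); (9,3,has); (9,4,has); added nodes 17, 18, 19, 20, 21, 22, 23; added edges (20,2,has); (20,17,has); (20,19,has); (21,3,has); (21,17,has); (21,18,has); (22,4,has); (22,18,has); (22,19,has); (23,17,has); (23,18,has); (23,19,has); result: nodes: 0:pt, 2:pt, 3:pt, 4:pt, 5:pt, 7:F, 10:pt, 11:pt, 12:pt, 13:F, 14:F, 15:F, 16:F, 17:pt, 18:pt, 19:pt, 20:F, 21:F, 22:F, 23:F edges: (7,2,has); (7,2,hask); (7,4,has); (7,5,has); (13,0,has); (13,10,has); (13,12,has); (14,2,has); (14,10,has); (14,11,has); (15,4,has); (15,11,has); (15,12,has); (16,10,has); (16,11,has); (16,12,has); (20,2,has); (20,17,has); (20,19,has); (21,3,has); (21,17,has); (21,18,has); (22,4,has); (22,18,has); (22,19,has); (23,17,has); (23,18,has); (23,19,has)
step 3: rule r1; match: 0->13, 1->0, 2->10, 3->12; deleted nodes 13; deleted edges (13,0,has); (13,10,has); (13,12,has); added nodes 24, 25, 26, 27, 28, 29, 30; added edges (27,0,has); (27,24,has); (27,26,has); (28,10,has); (28,24,has); (28,25,has); (29,12,has); (29,25,has); (29,26,has); (30,24,has); (30,25,has); (30,26,has); result: nodes: 0:pt, 2:pt, 3:pt, 4:pt, 5:pt, 7:F, 10:pt, 11:pt, 12:pt, 14:F, 15:F, 16:F, 17:pt, 18:pt, 19:pt, 20:F, 21:F, 22:F, 23:F, 24:pt, 25:pt, 26:pt, 27:F, 28:F, 29:F, 30:F edges: (7,2,has); (7,2,hask); (7,4,has); (7,5,has); (14,2,has); (14,10,has); (14,11,has); (15,4,has); (15,11,has); (15,12,has); (16,10,has); (16,11,has); (16,12,has); (20,2,has); (20,17,has); (20,19,has); (21,3,has); (21,17,has); (21,18,has); (22,4,has); (22,18,has); (22,19,has); (23,17,has); (23,18,has); (23,19,has); (27,0,has); (27,24,has); (27,26,has); (28,10,has); (28,24,has); (28,25,has); (29,12,has); (29,25,has); (29,26,has); (30,24,has); (30,25,has); (30,26,has)
final:
nodes: 0:pt, 2:pt, 3:pt, 4:pt, 5:pt, 7:F, 10:pt, 11:pt, 12:pt, 14:F, 15:F, 16:F, 17:pt, 18:pt, 19:pt, 20:F, 21:F, 22:F, 23:F, 24:pt, 25:pt, 26:pt, 27:F, 28:F, 29:F, 30:F
edges: (7,2,has); (7,2,hask); (7,4,has); (7,5,has); (14,2,has); (14,10,has); (14,11,has); (15,4,has); (15,11,has); (15,12,has); (16,10,has); (16,11,has); (16,12,has); (20,2,has); (20,17,has); (20,19,has); (21,3,has); (21,17,has); (21,18,has); (22,4,has); (22,18,has); (22,19,has); (23,17,has); (23,18,has); (23,19,has); (27,0,has); (27,24,has); (27,26,has); (28,10,has); (28,24,has); (28,25,has); (29,12,has); (29,25,has); (29,26,has); (30,24,has); (30,25,has); (30,26,has)


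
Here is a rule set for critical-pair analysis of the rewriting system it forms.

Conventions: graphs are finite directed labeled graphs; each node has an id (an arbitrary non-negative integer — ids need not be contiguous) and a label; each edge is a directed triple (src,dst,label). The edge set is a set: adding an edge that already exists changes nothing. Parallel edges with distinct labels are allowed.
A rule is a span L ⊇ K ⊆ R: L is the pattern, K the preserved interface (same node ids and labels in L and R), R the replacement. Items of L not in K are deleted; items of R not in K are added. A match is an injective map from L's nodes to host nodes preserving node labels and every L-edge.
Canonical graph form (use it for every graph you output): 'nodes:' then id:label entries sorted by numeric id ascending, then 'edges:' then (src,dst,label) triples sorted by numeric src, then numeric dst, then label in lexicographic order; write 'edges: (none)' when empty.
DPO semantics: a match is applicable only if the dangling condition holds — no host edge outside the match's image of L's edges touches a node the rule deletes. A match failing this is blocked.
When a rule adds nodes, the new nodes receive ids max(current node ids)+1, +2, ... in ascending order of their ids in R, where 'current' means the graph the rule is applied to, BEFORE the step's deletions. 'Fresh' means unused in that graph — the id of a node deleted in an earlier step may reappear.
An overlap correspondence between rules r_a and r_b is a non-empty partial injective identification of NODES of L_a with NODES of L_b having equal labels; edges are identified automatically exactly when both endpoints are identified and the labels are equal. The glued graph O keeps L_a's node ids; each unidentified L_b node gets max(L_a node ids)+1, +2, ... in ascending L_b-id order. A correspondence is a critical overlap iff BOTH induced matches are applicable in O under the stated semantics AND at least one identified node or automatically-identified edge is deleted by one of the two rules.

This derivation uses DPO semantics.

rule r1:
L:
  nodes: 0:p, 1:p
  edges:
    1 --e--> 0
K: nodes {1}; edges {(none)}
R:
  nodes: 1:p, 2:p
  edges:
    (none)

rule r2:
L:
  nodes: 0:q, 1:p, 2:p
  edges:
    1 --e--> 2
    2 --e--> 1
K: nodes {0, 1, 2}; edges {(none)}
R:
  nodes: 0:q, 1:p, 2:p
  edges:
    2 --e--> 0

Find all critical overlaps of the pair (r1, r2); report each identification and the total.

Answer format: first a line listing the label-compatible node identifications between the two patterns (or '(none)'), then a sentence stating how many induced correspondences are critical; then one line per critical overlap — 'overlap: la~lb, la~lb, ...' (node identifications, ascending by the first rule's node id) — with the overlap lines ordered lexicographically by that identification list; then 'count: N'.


label-compatible node identifications between L(r1) and L(r2): 0~1, 0~2, 1~1, 1~2
0 of the induced correspondences are critical overlaps of r1 and r2.
count: 0


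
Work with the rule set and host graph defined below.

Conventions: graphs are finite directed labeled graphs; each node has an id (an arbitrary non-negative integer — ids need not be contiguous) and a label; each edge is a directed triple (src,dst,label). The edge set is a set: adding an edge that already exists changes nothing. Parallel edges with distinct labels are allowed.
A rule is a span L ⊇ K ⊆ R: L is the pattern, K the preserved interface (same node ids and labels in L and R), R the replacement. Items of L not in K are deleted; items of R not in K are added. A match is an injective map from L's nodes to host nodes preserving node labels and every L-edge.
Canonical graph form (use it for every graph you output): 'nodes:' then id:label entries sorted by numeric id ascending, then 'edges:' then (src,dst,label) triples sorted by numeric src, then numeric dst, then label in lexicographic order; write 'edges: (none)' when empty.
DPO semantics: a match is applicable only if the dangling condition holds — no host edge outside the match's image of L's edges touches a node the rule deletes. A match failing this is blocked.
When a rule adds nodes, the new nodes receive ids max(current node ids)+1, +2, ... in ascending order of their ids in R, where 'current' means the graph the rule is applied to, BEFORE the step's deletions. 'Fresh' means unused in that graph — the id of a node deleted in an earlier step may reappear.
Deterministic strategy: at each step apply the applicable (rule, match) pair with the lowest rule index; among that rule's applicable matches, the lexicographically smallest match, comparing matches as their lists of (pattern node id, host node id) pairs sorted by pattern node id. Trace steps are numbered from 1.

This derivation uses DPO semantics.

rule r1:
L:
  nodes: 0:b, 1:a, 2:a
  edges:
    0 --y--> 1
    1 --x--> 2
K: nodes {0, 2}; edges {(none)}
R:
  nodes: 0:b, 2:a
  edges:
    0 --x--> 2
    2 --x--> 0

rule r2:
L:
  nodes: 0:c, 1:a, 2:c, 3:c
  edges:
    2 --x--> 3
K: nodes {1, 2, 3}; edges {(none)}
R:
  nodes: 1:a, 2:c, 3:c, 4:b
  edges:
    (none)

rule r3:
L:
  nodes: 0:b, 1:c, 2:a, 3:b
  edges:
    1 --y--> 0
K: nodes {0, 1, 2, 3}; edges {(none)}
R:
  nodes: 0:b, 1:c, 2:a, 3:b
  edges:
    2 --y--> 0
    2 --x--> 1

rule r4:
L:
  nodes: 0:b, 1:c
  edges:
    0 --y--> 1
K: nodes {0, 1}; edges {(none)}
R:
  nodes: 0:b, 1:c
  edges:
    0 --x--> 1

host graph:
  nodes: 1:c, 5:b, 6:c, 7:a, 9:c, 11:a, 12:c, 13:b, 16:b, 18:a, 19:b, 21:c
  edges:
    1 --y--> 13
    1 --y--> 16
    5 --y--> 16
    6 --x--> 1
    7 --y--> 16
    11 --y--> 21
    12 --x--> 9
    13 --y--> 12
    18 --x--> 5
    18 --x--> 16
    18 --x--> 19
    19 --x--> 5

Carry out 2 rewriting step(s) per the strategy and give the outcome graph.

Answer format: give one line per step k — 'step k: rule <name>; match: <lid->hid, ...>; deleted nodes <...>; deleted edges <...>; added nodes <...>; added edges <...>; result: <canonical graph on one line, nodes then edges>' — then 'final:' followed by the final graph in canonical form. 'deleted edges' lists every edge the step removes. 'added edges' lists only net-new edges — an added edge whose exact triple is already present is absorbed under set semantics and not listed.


step 1: rule r3; match: 0->13, 1->1, 2->7, 3->5; deleted nodes (none); deleted edges (1,13,y); added nodes (none); added edges (7,1,x); (7,13,y); result: nodes: 1:c, 5:b, 6:c, 7:a, 9:c, 11:a, 12:c, 13:b, 16:b, 18:a, 19:b, 21:c edges: (1,16,y); (5,16,y); (6,1,x); (7,1,x); (7,13,y); (7,16,y); (11,21,y); (12,9,x); (13,12,y); (18,5,x); (18,16,x); (18,19,x); (19,5,x)
step 2: rule r3; match: 0->16, 1->1, 2->7, 3->5; deleted nodes (none); deleted edges (1,16,y); added nodes (none); added edges (none); result: nodes: 1:c, 5:b, 6:c, 7:a, 9:c, 11:a, 12:c, 13:b, 16:b, 18:a, 19:b, 21:c edges: (5,16,y); (6,1,x); (7,1,x); (7,13,y); (7,16,y); (11,21,y); (12,9,x); (13,12,y); (18,5,x); (18,16,x); (18,19,x); (19,5,x)
final:
nodes: 1:c, 5:b, 6:c, 7:a, 9:c, 11:a, 12:c, 13:b, 16:b, 18:a, 19:b, 21:c
edges: (5,16,y); (6,1,x); (7,1,x); (7,13,y); (7,16,y); (11,21,y); (12,9,x); (13,12,y); (18,5,x); (18,16,x); (18,19,x); (19,5,x)


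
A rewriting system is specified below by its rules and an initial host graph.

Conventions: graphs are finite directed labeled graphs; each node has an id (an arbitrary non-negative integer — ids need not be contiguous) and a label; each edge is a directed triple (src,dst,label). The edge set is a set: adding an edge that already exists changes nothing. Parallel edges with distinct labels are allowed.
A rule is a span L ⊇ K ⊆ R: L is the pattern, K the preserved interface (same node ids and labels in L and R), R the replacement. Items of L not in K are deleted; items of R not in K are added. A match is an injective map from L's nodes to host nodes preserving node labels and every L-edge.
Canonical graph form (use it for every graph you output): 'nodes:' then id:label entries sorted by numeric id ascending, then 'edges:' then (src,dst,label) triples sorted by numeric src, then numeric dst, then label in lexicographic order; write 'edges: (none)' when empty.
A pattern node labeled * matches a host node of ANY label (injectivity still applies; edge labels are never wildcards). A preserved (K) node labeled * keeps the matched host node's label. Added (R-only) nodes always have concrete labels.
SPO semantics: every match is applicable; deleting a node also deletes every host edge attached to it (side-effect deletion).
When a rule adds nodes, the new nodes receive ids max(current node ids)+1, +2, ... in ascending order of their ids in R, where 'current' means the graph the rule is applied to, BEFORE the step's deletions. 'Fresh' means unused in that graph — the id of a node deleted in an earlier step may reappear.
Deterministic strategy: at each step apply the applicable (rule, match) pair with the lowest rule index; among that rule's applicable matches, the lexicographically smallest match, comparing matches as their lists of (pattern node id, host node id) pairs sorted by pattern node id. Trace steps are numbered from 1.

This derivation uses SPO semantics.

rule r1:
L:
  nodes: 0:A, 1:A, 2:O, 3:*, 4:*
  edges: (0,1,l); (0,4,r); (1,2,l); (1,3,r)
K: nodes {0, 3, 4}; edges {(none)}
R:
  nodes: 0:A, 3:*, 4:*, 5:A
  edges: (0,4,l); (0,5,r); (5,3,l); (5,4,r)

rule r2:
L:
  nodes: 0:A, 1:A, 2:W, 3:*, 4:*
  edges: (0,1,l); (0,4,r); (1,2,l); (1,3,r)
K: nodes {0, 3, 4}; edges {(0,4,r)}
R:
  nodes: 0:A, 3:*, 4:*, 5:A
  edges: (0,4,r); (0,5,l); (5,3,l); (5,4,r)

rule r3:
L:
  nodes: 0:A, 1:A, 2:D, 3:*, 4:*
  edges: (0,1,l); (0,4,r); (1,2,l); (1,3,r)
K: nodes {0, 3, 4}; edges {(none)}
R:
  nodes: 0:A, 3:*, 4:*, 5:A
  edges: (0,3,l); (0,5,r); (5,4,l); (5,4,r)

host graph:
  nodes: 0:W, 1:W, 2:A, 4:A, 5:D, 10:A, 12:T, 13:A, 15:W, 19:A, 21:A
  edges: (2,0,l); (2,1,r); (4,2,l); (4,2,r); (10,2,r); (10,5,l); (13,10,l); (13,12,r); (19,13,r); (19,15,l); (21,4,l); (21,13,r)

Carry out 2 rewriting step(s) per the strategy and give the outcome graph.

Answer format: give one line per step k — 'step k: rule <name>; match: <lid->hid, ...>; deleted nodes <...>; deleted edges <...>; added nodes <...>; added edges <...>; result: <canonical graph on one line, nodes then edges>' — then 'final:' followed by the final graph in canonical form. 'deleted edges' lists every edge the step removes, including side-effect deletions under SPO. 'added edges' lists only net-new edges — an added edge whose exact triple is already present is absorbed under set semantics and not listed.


step 1: rule r3; match: 0->13, 1->10, 2->5, 3->2, 4->12; deleted nodes 5, 10; deleted edges (10,2,r); (10,5,l); (13,10,l); (13,12,r); added nodes 22; added edges (13,2,l); (13,22,r); (22,12,l); (22,12,r); result: nodes: 0:W, 1:W, 2:A, 4:A, 12:T, 13:A, 15:W, 19:A, 21:A, 22:A edges: (2,0,l); (2,1,r); (4,2,l); (4,2,r); (13,2,l); (13,22,r); (19,13,r); (19,15,l); (21,4,l); (21,13,r); (22,12,l); (22,12,r)
step 2: rule r2; match: 0->13, 1->2, 2->0, 3->1, 4->22; deleted nodes 0, 2; deleted edges (2,0,l); (2,1,r); (4,2,l); (4,2,r); (13,2,l); added nodes 23; added edges (13,23,l); (23,1,l); (23,22,r); result: nodes: 1:W, 4:A, 12:T, 13:A, 15:W, 19:A, 21:A, 22:A, 23:A edges: (13,22,r); (13,23,l); (19,13,r); (19,15,l); (21,4,l); (21,13,r); (22,12,l); (22,12,r); (23,1,l); (23,22,r)
final:
nodes: 1:W, 4:A, 12:T, 13:A, 15:W, 19:A, 21:A, 22:A, 23:A
edges: (13,22,r); (13,23,l); (19,13,r); (19,15,l); (21,4,l); (21,13,r); (22,12,l); (22,12,r); (23,1,l); (23,22,r)
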